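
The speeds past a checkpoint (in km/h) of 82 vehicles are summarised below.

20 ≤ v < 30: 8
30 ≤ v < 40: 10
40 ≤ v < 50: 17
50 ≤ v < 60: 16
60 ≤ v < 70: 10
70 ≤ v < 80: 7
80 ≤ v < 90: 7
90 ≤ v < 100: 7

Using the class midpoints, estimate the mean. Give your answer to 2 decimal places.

Midpoints: 25, 35, 45, 55, 65, 75, 85, 95
Σfm = 8×25 + 10×35 + 17×45 + 16×55 + 10×65 + 7×75 + 7×85 + 7×95 = 4630
n = Σf = 82
Mean = 4630 / 82 = 56.4634

56.46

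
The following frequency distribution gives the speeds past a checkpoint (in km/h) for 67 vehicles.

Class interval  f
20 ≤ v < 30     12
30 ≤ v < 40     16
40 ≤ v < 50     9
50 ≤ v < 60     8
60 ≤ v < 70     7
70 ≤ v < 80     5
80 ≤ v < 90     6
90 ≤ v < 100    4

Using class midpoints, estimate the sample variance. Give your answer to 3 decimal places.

Midpoints: 25, 35, 45, 55, 65, 75, 85, 95
n = 67, Σfm = 3425, mean = 51.1194
Σfm² = 206675
Σf(m − x̄)² = Σfm² − (Σfm)²/n = 206675 − 3425²/67 = 31591.0448
Sample variance = 31591.0448 / 66 = 478.6522

478.652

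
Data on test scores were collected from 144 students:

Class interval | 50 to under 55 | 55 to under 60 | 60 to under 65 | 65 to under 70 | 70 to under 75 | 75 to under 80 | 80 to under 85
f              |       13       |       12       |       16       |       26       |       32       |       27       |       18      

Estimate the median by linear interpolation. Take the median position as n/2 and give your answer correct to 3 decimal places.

70.781

Cumulative frequencies: 13, 25, 41, 67, 99, 126, 144
n = 144; position = n/2 = 72.
This falls in the class 70 to under 75: L = 70, F = 67, f = 32, h = 5.
Median ≈ 70 + ((72 − 67) / 32) × 5 = 70.7812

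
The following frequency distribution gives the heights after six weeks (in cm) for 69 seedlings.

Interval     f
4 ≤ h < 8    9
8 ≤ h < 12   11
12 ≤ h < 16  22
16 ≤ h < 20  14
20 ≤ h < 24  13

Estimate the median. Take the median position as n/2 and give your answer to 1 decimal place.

14.6

Cumulative frequencies: 9, 20, 42, 56, 69
n = 69; position = n/2 = 34.5.
This falls in the class 12 ≤ h < 16: L = 12, F = 20, f = 22, h = 4.
Median ≈ 12 + ((34.5 − 20) / 22) × 4 = 14.6364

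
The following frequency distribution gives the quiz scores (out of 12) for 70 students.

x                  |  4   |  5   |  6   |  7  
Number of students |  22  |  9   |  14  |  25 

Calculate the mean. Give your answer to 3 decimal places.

Values: 4, 5, 6, 7
Σfx = 22×4 + 9×5 + 14×6 + 25×7 = 392
n = Σf = 70
Mean = 392 / 70 = 5.6000

5.600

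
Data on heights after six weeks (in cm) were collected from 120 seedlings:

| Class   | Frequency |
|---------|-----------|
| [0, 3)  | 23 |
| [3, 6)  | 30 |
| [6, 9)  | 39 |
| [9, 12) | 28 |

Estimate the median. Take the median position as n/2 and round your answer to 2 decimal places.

Cumulative frequencies: 23, 53, 92, 120
n = 120; position = n/2 = 60.
This falls in the class [6, 9): L = 6, F = 53, f = 39, h = 3.
Median ≈ 6 + ((60 − 53) / 39) × 3 = 6.5385

6.54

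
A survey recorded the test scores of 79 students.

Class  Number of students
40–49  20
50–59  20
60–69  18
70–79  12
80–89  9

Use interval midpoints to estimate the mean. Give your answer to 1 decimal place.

Midpoints: 44.5, 54.5, 64.5, 74.5, 84.5
Σfm = 20×44.5 + 20×54.5 + 18×64.5 + 12×74.5 + 9×84.5 = 4795.5
n = Σf = 79
Mean = 4795.5 / 79 = 60.7025

60.7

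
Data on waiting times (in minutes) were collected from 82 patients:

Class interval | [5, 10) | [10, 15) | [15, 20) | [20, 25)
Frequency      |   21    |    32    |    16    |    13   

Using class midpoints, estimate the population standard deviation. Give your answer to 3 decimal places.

Midpoints: 7.5, 12.5, 17.5, 22.5
n = 82, Σfm = 1130, mean = 13.7805
Σfm² = 17662.5
Σf(m − x̄)² = Σfm² − (Σfm)²/n = 17662.5 − 1130²/82 = 2090.5488
Population variance = 2090.5488 / 82 = 25.4945
Standard deviation = √25.4945 = 5.0492

5.049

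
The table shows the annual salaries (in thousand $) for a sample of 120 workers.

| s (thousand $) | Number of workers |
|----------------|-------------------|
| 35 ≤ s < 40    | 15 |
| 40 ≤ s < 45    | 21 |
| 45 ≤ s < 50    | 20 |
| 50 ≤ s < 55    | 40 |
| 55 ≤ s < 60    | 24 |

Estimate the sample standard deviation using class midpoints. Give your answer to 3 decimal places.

Midpoints: 37.5, 42.5, 47.5, 52.5, 57.5
n = 120, Σfm = 5885, mean = 49.0417
Σfm² = 293750
Σf(m − x̄)² = Σfm² − (Σfm)²/n = 293750 − 5885²/120 = 5139.7917
Sample variance = 5139.7917 / 119 = 43.1915
Standard deviation = √43.1915 = 6.5720

6.572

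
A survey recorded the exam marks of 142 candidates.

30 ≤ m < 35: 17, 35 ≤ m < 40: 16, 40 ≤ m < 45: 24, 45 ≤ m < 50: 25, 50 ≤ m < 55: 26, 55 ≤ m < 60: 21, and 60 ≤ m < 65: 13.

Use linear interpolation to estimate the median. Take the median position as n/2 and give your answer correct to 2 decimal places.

Cumulative frequencies: 17, 33, 57, 82, 108, 129, 142
n = 142; position = n/2 = 71.
This falls in the class 45 ≤ m < 50: L = 45, F = 57, f = 25, h = 5.
Median ≈ 45 + ((71 − 57) / 25) × 5 = 47.8000

47.80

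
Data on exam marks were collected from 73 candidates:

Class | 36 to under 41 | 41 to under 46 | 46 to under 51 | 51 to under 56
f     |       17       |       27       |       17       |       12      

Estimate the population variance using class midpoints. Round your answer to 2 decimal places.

Midpoints: 38.5, 43.5, 48.5, 53.5
n = 73, Σfm = 3295.5, mean = 45.1438
Σfm² = 150624.25
Σf(m − x̄)² = Σfm² − (Σfm)²/n = 150624.25 − 3295.5²/73 = 1852.7397
Population variance = 1852.7397 / 73 = 25.3800

25.38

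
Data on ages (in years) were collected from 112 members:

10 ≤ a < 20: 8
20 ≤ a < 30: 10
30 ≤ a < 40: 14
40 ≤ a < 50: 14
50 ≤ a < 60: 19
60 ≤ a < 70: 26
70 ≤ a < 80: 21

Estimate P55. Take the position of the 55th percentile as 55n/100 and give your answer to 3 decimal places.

58.211

Cumulative frequencies: 8, 18, 32, 46, 65, 91, 112
n = 112; position = 55n/100 = 61.6.
This falls in the class 50 ≤ a < 60: L = 50, F = 46, f = 19, h = 10.
55th percentile ≈ 50 + ((61.6 − 46) / 19) × 10 = 58.2105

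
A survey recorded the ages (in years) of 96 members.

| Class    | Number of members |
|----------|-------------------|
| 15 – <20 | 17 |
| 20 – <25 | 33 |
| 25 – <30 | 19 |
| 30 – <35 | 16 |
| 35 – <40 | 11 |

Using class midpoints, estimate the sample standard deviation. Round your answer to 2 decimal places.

Midpoints: 17.5, 22.5, 27.5, 32.5, 37.5
n = 96, Σfm = 2495, mean = 25.9896
Σfm² = 68650
Σf(m − x̄)² = Σfm² − (Σfm)²/n = 68650 − 2495²/96 = 3805.9896
Sample variance = 3805.9896 / 95 = 40.0630
Standard deviation = √40.0630 = 6.3295

6.33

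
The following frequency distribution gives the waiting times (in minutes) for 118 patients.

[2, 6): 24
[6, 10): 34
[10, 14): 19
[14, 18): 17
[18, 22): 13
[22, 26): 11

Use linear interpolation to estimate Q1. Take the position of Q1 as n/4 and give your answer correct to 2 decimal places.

Cumulative frequencies: 24, 58, 77, 94, 107, 118
n = 118; position = n/4 = 29.5.
This falls in the class [6, 10): L = 6, F = 24, f = 34, h = 4.
Lower quartile ≈ 6 + ((29.5 − 24) / 34) × 4 = 6.6471

6.65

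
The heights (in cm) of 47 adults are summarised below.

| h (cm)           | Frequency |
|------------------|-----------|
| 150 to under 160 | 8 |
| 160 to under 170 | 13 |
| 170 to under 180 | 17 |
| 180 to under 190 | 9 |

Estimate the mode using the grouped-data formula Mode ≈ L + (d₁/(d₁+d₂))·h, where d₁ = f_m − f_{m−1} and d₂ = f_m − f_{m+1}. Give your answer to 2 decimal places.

Modal class: 170 to under 180 (highest frequency 17).
d₁ = 17 − 13 = 4, d₂ = 17 − 9 = 8
Mode ≈ 170 + (4/(4+8)) × 10 = 170 + 3.3333 = 173.3333

173.33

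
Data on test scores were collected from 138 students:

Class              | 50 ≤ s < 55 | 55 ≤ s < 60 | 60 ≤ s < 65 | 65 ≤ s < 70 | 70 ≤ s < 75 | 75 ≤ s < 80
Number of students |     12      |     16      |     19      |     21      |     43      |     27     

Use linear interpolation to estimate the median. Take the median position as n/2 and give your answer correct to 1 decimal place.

70.1

Cumulative frequencies: 12, 28, 47, 68, 111, 138
n = 138; position = n/2 = 69.
This falls in the class 70 ≤ s < 75: L = 70, F = 68, f = 43, h = 5.
Median ≈ 70 + ((69 − 68) / 43) × 5 = 70.1163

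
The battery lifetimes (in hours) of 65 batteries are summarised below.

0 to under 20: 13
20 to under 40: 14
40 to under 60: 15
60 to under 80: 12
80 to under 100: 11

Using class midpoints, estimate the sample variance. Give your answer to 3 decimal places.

Midpoints: 10, 30, 50, 70, 90
n = 65, Σfm = 3130, mean = 48.1538
Σfm² = 199300
Σf(m − x̄)² = Σfm² − (Σfm)²/n = 199300 − 3130²/65 = 48578.4615
Sample variance = 48578.4615 / 64 = 759.0385

759.038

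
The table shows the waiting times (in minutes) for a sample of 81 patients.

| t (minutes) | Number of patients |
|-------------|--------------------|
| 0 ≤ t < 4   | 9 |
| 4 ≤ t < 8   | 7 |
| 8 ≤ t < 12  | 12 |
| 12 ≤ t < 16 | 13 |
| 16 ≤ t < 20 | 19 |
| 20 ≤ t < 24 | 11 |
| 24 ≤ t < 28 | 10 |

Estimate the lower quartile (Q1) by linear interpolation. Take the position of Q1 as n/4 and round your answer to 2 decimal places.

Cumulative frequencies: 9, 16, 28, 41, 60, 71, 81
n = 81; position = n/4 = 20.25.
This falls in the class 8 ≤ t < 12: L = 8, F = 16, f = 12, h = 4.
Lower quartile ≈ 8 + ((20.25 − 16) / 12) × 4 = 9.4167

9.42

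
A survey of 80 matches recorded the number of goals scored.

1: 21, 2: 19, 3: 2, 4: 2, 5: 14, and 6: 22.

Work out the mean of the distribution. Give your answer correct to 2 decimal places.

Values: 1, 2, 3, 4, 5, 6
Σfx = 21×1 + 19×2 + 2×3 + 2×4 + 14×5 + 22×6 = 275
n = Σf = 80
Mean = 275 / 80 = 3.4375

3.44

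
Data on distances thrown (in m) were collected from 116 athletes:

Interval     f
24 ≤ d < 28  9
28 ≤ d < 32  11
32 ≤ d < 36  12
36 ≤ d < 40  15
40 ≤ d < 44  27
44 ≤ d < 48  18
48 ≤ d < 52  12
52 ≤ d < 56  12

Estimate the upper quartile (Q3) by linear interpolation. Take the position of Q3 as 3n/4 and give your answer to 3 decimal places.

Cumulative frequencies: 9, 20, 32, 47, 74, 92, 104, 116
n = 116; position = 3n/4 = 87.
This falls in the class 44 ≤ d < 48: L = 44, F = 74, f = 18, h = 4.
Upper quartile ≈ 44 + ((87 − 74) / 18) × 4 = 46.8889

46.889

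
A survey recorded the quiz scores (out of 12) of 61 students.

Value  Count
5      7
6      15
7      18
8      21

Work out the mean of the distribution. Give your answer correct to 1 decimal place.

Values: 5, 6, 7, 8
Σfx = 7×5 + 15×6 + 18×7 + 21×8 = 419
n = Σf = 61
Mean = 419 / 61 = 6.8689

6.9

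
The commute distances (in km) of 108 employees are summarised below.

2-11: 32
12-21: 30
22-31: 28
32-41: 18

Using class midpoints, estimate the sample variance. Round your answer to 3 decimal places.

Midpoints: 6.5, 16.5, 26.5, 36.5
n = 108, Σfm = 2102, mean = 19.4630
Σfm² = 53163
Σf(m − x̄)² = Σfm² − (Σfm)²/n = 53163 − 2102²/108 = 12251.8519
Sample variance = 12251.8519 / 107 = 114.5033

114.503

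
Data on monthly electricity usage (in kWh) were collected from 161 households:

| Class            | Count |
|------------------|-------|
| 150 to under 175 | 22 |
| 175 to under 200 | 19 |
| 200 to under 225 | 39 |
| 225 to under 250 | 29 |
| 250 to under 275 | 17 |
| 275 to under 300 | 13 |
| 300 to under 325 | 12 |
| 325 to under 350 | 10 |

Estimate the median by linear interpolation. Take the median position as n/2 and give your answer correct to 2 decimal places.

Cumulative frequencies: 22, 41, 80, 109, 126, 139, 151, 161
n = 161; position = n/2 = 80.5.
This falls in the class 225 to under 250: L = 225, F = 80, f = 29, h = 25.
Median ≈ 225 + ((80.5 − 80) / 29) × 25 = 225.4310

225.43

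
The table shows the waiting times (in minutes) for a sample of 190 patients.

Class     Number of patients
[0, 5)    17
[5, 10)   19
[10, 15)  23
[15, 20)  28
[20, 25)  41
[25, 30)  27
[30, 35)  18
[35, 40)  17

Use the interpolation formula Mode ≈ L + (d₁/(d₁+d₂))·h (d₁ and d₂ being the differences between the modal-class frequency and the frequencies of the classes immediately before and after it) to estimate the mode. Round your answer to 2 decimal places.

22.41

Modal class: [20, 25) (highest frequency 41).
d₁ = 41 − 28 = 13, d₂ = 41 − 27 = 14
Mode ≈ 20 + (13/(13+14)) × 5 = 20 + 2.4074 = 22.4074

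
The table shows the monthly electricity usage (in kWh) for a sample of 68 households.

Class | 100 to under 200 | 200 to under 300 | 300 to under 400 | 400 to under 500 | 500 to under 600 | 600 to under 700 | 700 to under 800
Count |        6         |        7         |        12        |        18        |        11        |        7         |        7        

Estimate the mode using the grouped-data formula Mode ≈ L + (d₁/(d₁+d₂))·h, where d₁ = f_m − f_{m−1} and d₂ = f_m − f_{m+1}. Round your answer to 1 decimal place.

Modal class: 400 to under 500 (highest frequency 18).
d₁ = 18 − 12 = 6, d₂ = 18 − 11 = 7
Mode ≈ 400 + (6/(6+7)) × 100 = 400 + 46.1538 = 446.1538

446.2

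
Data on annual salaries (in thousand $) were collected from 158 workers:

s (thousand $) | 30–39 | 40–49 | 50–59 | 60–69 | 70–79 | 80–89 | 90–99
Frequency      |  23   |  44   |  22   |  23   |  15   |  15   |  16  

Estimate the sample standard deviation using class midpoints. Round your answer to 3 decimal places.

Midpoints: 34.5, 44.5, 54.5, 64.5, 74.5, 84.5, 94.5
n = 158, Σfm = 9331, mean = 59.0570
Σfm² = 608779.5
Σf(m − x̄)² = Σfm² − (Σfm)²/n = 608779.5 − 9331²/158 = 57718.9873
Sample variance = 57718.9873 / 157 = 367.6369
Standard deviation = √367.6369 = 19.1739

19.174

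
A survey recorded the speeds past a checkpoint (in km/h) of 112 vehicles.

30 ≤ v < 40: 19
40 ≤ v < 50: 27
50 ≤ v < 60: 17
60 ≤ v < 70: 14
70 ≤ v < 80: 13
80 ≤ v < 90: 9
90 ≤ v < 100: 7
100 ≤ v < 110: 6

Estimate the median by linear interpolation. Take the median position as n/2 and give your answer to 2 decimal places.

55.88

Cumulative frequencies: 19, 46, 63, 77, 90, 99, 106, 112
n = 112; position = n/2 = 56.
This falls in the class 50 ≤ v < 60: L = 50, F = 46, f = 17, h = 10.
Median ≈ 50 + ((56 − 46) / 17) × 10 = 55.8824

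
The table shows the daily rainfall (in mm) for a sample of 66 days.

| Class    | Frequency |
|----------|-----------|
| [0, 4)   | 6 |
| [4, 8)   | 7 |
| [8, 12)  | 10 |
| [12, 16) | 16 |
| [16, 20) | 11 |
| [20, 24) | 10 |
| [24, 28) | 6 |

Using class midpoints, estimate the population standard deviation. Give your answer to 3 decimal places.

Midpoints: 2, 6, 10, 14, 18, 22, 26
n = 66, Σfm = 952, mean = 14.4242
Σfm² = 16872
Σf(m − x̄)² = Σfm² − (Σfm)²/n = 16872 − 952²/66 = 3140.1212
Population variance = 3140.1212 / 66 = 47.5776
Standard deviation = √47.5776 = 6.8977

6.898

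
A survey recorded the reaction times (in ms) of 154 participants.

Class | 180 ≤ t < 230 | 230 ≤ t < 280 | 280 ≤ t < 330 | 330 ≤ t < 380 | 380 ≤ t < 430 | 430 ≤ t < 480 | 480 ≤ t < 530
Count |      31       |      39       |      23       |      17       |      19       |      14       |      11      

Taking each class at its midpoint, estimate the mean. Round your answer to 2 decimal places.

Midpoints: 205, 255, 305, 355, 405, 455, 505
Σfm = 31×205 + 39×255 + 23×305 + 17×355 + 19×405 + 14×455 + 11×505 = 48970
n = Σf = 154
Mean = 48970 / 154 = 317.9870

317.99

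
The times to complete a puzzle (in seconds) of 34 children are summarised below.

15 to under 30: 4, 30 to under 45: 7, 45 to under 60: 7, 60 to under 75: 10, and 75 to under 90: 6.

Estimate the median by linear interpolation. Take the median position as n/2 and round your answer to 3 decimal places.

Cumulative frequencies: 4, 11, 18, 28, 34
n = 34; position = n/2 = 17.
This falls in the class 45 to under 60: L = 45, F = 11, f = 7, h = 15.
Median ≈ 45 + ((17 − 11) / 7) × 15 = 57.8571

57.857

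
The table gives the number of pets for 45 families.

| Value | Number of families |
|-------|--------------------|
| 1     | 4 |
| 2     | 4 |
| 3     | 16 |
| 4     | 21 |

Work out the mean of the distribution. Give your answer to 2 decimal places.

3.20

Values: 1, 2, 3, 4
Σfx = 4×1 + 4×2 + 16×3 + 21×4 = 144
n = Σf = 45
Mean = 144 / 45 = 3.2000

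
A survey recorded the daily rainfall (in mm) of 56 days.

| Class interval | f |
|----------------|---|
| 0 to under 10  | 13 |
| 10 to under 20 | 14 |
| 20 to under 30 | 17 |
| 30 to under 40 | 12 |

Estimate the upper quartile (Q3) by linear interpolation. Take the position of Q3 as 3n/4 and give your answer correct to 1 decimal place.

28.8

Cumulative frequencies: 13, 27, 44, 56
n = 56; position = 3n/4 = 42.
This falls in the class 20 to under 30: L = 20, F = 27, f = 17, h = 10.
Upper quartile ≈ 20 + ((42 − 27) / 17) × 10 = 28.8235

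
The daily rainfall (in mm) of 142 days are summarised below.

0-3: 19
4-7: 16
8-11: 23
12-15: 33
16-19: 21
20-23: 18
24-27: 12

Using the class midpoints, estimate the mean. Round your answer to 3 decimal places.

12.965

Midpoints: 1.5, 5.5, 9.5, 13.5, 17.5, 21.5, 25.5
Σfm = 19×1.5 + 16×5.5 + 23×9.5 + 33×13.5 + 21×17.5 + 18×21.5 + 12×25.5 = 1841
n = Σf = 142
Mean = 1841 / 142 = 12.9648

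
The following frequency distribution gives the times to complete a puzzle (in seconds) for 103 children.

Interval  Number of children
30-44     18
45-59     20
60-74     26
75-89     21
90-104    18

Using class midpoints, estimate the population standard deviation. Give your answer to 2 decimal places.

Midpoints: 37, 52, 67, 82, 97
n = 103, Σfm = 6916, mean = 67.1456
Σfm² = 506002
Σf(m − x̄)² = Σfm² − (Σfm)²/n = 506002 − 6916²/103 = 41622.8155
Population variance = 41622.8155 / 103 = 404.1050
Standard deviation = √404.1050 = 20.1024

20.10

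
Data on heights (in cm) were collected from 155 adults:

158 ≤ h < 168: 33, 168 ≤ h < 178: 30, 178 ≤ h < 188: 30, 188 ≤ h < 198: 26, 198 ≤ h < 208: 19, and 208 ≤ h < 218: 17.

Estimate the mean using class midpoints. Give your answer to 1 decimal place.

184.2

Midpoints: 163, 173, 183, 193, 203, 213
Σfm = 33×163 + 30×173 + 30×183 + 26×193 + 19×203 + 17×213 = 28555
n = Σf = 155
Mean = 28555 / 155 = 184.2258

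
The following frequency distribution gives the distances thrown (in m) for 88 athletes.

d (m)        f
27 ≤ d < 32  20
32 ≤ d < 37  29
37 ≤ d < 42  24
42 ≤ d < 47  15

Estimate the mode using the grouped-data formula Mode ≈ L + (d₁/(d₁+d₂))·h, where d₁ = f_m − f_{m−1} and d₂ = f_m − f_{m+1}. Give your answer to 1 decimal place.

35.2

Modal class: 32 ≤ d < 37 (highest frequency 29).
d₁ = 29 − 20 = 9, d₂ = 29 − 24 = 5
Mode ≈ 32 + (9/(9+5)) × 5 = 32 + 3.2143 = 35.2143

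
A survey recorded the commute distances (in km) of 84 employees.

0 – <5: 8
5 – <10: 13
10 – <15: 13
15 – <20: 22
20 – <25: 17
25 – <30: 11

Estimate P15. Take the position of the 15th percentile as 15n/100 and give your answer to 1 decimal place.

Cumulative frequencies: 8, 21, 34, 56, 73, 84
n = 84; position = 15n/100 = 12.6.
This falls in the class 5 – <10: L = 5, F = 8, f = 13, h = 5.
15th percentile ≈ 5 + ((12.6 − 8) / 13) × 5 = 6.7692

6.8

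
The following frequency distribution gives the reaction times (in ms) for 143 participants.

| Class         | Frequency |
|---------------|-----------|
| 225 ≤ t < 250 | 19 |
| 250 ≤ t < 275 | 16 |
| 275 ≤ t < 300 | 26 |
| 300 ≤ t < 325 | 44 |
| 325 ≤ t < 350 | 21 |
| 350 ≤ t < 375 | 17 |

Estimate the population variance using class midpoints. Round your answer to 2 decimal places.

Midpoints: 237.5, 262.5, 287.5, 312.5, 337.5, 362.5
n = 143, Σfm = 43187.5, mean = 302.0105
Σfm² = 13246093.75
Σf(m − x̄)² = Σfm² − (Σfm)²/n = 13246093.75 − 43187.5²/143 = 203015.7343
Population variance = 203015.7343 / 143 = 1419.6904

1419.69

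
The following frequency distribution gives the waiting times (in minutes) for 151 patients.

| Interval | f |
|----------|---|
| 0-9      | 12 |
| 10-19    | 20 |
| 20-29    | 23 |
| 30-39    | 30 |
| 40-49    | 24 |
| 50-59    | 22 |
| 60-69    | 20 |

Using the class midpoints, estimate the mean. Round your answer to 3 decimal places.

Midpoints: 4.5, 14.5, 24.5, 34.5, 44.5, 54.5, 64.5
Σfm = 12×4.5 + 20×14.5 + 23×24.5 + 30×34.5 + 24×44.5 + 22×54.5 + 20×64.5 = 5499.5
n = Σf = 151
Mean = 5499.5 / 151 = 36.4205

36.421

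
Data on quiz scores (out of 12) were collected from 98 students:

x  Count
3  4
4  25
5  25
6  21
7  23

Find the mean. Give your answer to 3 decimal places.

5.347

Values: 3, 4, 5, 6, 7
Σfx = 4×3 + 25×4 + 25×5 + 21×6 + 23×7 = 524
n = Σf = 98
Mean = 524 / 98 = 5.3469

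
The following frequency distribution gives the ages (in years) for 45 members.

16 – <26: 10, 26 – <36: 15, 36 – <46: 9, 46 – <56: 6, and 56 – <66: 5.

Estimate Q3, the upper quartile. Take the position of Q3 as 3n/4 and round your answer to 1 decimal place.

45.7

Cumulative frequencies: 10, 25, 34, 40, 45
n = 45; position = 3n/4 = 33.75.
This falls in the class 36 – <46: L = 36, F = 25, f = 9, h = 10.
Upper quartile ≈ 36 + ((33.75 − 25) / 9) × 10 = 45.7222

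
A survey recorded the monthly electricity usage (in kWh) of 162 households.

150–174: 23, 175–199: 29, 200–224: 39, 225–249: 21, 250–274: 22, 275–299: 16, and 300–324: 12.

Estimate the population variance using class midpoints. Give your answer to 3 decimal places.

2007.506

Midpoints: 162, 187, 212, 237, 262, 287, 312
n = 162, Σfm = 36494, mean = 225.2716
Σfm² = 8546278
Σf(m − x̄)² = Σfm² − (Σfm)²/n = 8546278 − 36494²/162 = 325216.0494
Population variance = 325216.0494 / 162 = 2007.5065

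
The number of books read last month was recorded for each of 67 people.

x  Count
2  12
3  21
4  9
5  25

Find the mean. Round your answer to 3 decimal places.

3.701

Values: 2, 3, 4, 5
Σfx = 12×2 + 21×3 + 9×4 + 25×5 = 248
n = Σf = 67
Mean = 248 / 67 = 3.7015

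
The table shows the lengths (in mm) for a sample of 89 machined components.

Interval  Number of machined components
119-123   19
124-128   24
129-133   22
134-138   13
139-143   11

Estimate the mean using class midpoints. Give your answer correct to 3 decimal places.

129.483

Midpoints: 121, 126, 131, 136, 141
Σfm = 19×121 + 24×126 + 22×131 + 13×136 + 11×141 = 11524
n = Σf = 89
Mean = 11524 / 89 = 129.4831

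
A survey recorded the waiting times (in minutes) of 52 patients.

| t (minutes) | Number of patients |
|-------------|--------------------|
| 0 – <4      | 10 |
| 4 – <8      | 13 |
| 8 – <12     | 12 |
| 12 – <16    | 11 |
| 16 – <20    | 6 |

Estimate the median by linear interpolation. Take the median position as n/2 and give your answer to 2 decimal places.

9.00

Cumulative frequencies: 10, 23, 35, 46, 52
n = 52; position = n/2 = 26.
This falls in the class 8 – <12: L = 8, F = 23, f = 12, h = 4.
Median ≈ 8 + ((26 − 23) / 12) × 4 = 9.0000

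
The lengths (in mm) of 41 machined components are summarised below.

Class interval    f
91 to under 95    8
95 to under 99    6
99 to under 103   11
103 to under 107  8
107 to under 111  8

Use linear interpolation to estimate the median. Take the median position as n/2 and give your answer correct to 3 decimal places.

Cumulative frequencies: 8, 14, 25, 33, 41
n = 41; position = n/2 = 20.5.
This falls in the class 99 to under 103: L = 99, F = 14, f = 11, h = 4.
Median ≈ 99 + ((20.5 − 14) / 11) × 4 = 101.3636

101.364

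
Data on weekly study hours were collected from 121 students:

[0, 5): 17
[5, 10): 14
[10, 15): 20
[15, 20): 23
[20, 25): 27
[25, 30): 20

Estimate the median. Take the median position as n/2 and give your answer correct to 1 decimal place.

17.1

Cumulative frequencies: 17, 31, 51, 74, 101, 121
n = 121; position = n/2 = 60.5.
This falls in the class [15, 20): L = 15, F = 51, f = 23, h = 5.
Median ≈ 15 + ((60.5 − 51) / 23) × 5 = 17.0652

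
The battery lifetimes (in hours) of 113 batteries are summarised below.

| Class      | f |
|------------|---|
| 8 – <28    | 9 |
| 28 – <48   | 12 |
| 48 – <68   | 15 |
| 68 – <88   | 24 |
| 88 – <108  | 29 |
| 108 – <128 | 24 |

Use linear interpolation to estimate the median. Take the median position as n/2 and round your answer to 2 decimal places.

Cumulative frequencies: 9, 21, 36, 60, 89, 113
n = 113; position = n/2 = 56.5.
This falls in the class 68 – <88: L = 68, F = 36, f = 24, h = 20.
Median ≈ 68 + ((56.5 − 36) / 24) × 20 = 85.0833

85.08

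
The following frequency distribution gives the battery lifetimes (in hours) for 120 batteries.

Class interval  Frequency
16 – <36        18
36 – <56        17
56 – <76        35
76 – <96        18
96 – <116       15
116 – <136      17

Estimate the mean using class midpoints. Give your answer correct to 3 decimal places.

73.667

Midpoints: 26, 46, 66, 86, 106, 126
Σfm = 18×26 + 17×46 + 35×66 + 18×86 + 15×106 + 17×126 = 8840
n = Σf = 120
Mean = 8840 / 120 = 73.6667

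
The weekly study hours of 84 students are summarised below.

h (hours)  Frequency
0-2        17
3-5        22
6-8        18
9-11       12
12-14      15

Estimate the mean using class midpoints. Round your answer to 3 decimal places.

Midpoints: 1, 4, 7, 10, 13
Σfm = 17×1 + 22×4 + 18×7 + 12×10 + 15×13 = 546
n = Σf = 84
Mean = 546 / 84 = 6.5000

6.500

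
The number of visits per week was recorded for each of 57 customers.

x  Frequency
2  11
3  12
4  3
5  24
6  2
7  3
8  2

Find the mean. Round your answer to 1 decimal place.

4.2

Values: 2, 3, 4, 5, 6, 7, 8
Σfx = 11×2 + 12×3 + 3×4 + 24×5 + 2×6 + 3×7 + 2×8 = 239
n = Σf = 57
Mean = 239 / 57 = 4.1930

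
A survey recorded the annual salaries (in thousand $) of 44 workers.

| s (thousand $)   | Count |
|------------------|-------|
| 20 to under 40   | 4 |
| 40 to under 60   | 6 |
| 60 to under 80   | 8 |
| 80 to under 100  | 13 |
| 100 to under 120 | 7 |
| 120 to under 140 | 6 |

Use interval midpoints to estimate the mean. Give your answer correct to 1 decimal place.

84.1

Midpoints: 30, 50, 70, 90, 110, 130
Σfm = 4×30 + 6×50 + 8×70 + 13×90 + 7×110 + 6×130 = 3700
n = Σf = 44
Mean = 3700 / 44 = 84.0909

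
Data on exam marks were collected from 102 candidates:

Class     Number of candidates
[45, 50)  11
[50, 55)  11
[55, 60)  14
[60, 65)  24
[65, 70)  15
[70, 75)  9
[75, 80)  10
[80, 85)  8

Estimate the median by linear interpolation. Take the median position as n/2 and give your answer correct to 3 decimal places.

Cumulative frequencies: 11, 22, 36, 60, 75, 84, 94, 102
n = 102; position = n/2 = 51.
This falls in the class [60, 65): L = 60, F = 36, f = 24, h = 5.
Median ≈ 60 + ((51 − 36) / 24) × 5 = 63.1250

63.125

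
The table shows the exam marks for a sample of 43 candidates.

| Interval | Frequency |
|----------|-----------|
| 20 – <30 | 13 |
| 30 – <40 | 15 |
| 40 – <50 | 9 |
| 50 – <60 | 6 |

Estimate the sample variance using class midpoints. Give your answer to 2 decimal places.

Midpoints: 25, 35, 45, 55
n = 43, Σfm = 1585, mean = 36.8605
Σfm² = 62875
Σf(m − x̄)² = Σfm² − (Σfm)²/n = 62875 − 1585²/43 = 4451.1628
Sample variance = 4451.1628 / 42 = 105.9801

105.98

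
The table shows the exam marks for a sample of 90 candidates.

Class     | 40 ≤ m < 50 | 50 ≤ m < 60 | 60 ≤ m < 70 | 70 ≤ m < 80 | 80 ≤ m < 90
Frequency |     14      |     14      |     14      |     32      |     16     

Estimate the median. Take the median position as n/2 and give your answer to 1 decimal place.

Cumulative frequencies: 14, 28, 42, 74, 90
n = 90; position = n/2 = 45.
This falls in the class 70 ≤ m < 80: L = 70, F = 42, f = 32, h = 10.
Median ≈ 70 + ((45 − 42) / 32) × 10 = 70.9375

70.9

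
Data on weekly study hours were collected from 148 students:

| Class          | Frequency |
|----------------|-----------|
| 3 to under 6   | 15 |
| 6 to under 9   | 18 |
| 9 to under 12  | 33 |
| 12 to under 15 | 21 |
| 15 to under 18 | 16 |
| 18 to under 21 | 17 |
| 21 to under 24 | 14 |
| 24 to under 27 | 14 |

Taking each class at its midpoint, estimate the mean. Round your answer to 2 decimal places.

Midpoints: 4.5, 7.5, 10.5, 13.5, 16.5, 19.5, 22.5, 25.5
Σfm = 15×4.5 + 18×7.5 + 33×10.5 + 21×13.5 + 16×16.5 + 17×19.5 + 14×22.5 + 14×25.5 = 2100
n = Σf = 148
Mean = 2100 / 148 = 14.1892

14.19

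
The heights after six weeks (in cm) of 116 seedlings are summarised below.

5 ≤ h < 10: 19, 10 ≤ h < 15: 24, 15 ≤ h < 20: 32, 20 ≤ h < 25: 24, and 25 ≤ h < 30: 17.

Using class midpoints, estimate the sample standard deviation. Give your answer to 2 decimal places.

6.46

Midpoints: 7.5, 12.5, 17.5, 22.5, 27.5
n = 116, Σfm = 2010, mean = 17.3276
Σfm² = 39625
Σf(m − x̄)² = Σfm² − (Σfm)²/n = 39625 − 2010²/116 = 4796.5517
Sample variance = 4796.5517 / 115 = 41.7091
Standard deviation = √41.7091 = 6.4583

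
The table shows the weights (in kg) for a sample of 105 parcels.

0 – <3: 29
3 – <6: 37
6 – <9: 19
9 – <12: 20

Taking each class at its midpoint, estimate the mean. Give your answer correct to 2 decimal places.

5.36

Midpoints: 1.5, 4.5, 7.5, 10.5
Σfm = 29×1.5 + 37×4.5 + 19×7.5 + 20×10.5 = 562.5
n = Σf = 105
Mean = 562.5 / 105 = 5.3571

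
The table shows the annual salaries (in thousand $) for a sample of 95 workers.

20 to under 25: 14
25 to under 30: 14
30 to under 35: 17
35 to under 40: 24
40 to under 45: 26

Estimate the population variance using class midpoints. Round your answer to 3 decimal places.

Midpoints: 22.5, 27.5, 32.5, 37.5, 42.5
n = 95, Σfm = 3257.5, mean = 34.2895
Σfm² = 116343.75
Σf(m − x̄)² = Σfm² − (Σfm)²/n = 116343.75 − 3257.5²/95 = 4645.7895
Population variance = 4645.7895 / 95 = 48.9030

48.903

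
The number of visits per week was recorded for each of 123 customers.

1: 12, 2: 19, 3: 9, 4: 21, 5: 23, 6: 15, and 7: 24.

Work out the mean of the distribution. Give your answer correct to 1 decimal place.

4.3

Values: 1, 2, 3, 4, 5, 6, 7
Σfx = 12×1 + 19×2 + 9×3 + 21×4 + 23×5 + 15×6 + 24×7 = 534
n = Σf = 123
Mean = 534 / 123 = 4.3415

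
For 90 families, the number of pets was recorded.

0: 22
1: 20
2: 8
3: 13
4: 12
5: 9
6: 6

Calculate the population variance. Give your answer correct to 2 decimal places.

3.77

Values: 0, 1, 2, 3, 4, 5, 6
n = 90, Σfx = 204, mean = 2.2667
Σfx² = 802
Σf(x − x̄)² = Σfx² − (Σfx)²/n = 802 − 204²/90 = 339.6000
Population variance = 339.6000 / 90 = 3.7733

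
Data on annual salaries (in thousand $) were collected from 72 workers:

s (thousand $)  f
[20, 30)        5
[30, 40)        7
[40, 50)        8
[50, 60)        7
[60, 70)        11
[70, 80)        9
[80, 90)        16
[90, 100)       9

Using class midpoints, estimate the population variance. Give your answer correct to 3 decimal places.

Midpoints: 25, 35, 45, 55, 65, 75, 85, 95
n = 72, Σfm = 4720, mean = 65.5556
Σfm² = 343000
Σf(m − x̄)² = Σfm² − (Σfm)²/n = 343000 − 4720²/72 = 33577.7778
Population variance = 33577.7778 / 72 = 466.3580

466.358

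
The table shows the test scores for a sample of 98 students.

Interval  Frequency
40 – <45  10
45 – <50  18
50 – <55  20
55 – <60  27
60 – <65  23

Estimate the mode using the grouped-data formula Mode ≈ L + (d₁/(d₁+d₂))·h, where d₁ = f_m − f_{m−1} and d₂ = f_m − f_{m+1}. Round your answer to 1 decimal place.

Modal class: 55 – <60 (highest frequency 27).
d₁ = 27 − 20 = 7, d₂ = 27 − 23 = 4
Mode ≈ 55 + (7/(7+4)) × 5 = 55 + 3.1818 = 58.1818

58.2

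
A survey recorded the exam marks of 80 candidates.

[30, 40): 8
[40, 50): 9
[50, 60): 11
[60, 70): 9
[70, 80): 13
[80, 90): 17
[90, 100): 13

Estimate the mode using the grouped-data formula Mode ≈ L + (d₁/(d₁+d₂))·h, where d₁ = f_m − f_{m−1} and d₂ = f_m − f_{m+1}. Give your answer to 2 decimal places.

Modal class: [80, 90) (highest frequency 17).
d₁ = 17 − 13 = 4, d₂ = 17 − 13 = 4
Mode ≈ 80 + (4/(4+4)) × 10 = 80 + 5.0000 = 85.0000

85.00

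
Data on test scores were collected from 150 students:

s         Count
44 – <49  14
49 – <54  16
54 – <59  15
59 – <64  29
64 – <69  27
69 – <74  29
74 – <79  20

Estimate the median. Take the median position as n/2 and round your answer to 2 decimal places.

64.19

Cumulative frequencies: 14, 30, 45, 74, 101, 130, 150
n = 150; position = n/2 = 75.
This falls in the class 64 – <69: L = 64, F = 74, f = 27, h = 5.
Median ≈ 64 + ((75 − 74) / 27) × 5 = 64.1852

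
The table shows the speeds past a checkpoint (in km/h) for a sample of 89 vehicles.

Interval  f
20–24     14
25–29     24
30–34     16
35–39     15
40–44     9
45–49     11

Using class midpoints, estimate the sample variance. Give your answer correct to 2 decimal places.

64.72

Midpoints: 22, 27, 32, 37, 42, 47
n = 89, Σfm = 2918, mean = 32.7865
Σfm² = 101366
Σf(m − x̄)² = Σfm² − (Σfm)²/n = 101366 − 2918²/89 = 5694.9438
Sample variance = 5694.9438 / 88 = 64.7153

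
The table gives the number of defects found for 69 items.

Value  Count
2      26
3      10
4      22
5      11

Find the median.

Cumulative frequencies: 26, 36, 58, 69
n = 69, so the median is the value in position (n+1)/2 = 35.
Position 35 falls at value 3.

3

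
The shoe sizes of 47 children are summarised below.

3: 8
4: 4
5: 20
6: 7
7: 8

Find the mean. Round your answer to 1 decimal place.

5.1

Values: 3, 4, 5, 6, 7
Σfx = 8×3 + 4×4 + 20×5 + 7×6 + 8×7 = 238
n = Σf = 47
Mean = 238 / 47 = 5.0638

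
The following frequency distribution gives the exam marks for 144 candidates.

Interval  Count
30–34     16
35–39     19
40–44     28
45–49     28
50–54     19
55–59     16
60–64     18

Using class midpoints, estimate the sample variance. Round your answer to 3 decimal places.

86.090

Midpoints: 32, 37, 42, 47, 52, 57, 62
n = 144, Σfm = 6723, mean = 46.6875
Σfm² = 326191
Σf(m − x̄)² = Σfm² − (Σfm)²/n = 326191 − 6723²/144 = 12310.9375
Sample variance = 12310.9375 / 143 = 86.0905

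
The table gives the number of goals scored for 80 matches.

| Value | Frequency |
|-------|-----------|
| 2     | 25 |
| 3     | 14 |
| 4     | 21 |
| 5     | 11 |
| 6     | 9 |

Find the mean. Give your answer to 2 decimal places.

3.56

Values: 2, 3, 4, 5, 6
Σfx = 25×2 + 14×3 + 21×4 + 11×5 + 9×6 = 285
n = Σf = 80
Mean = 285 / 80 = 3.5625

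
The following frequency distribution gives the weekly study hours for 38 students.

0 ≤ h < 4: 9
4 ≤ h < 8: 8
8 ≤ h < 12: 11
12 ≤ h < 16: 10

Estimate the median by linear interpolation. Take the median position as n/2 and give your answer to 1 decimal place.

8.7

Cumulative frequencies: 9, 17, 28, 38
n = 38; position = n/2 = 19.
This falls in the class 8 ≤ h < 12: L = 8, F = 17, f = 11, h = 4.
Median ≈ 8 + ((19 − 17) / 11) × 4 = 8.7273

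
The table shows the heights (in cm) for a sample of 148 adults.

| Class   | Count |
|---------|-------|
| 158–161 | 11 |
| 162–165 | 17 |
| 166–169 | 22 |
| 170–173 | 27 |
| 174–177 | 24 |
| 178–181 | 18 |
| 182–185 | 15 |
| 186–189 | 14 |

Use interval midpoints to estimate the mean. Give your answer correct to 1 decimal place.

Midpoints: 159.5, 163.5, 167.5, 171.5, 175.5, 179.5, 183.5, 187.5
Σfm = 11×159.5 + 17×163.5 + 22×167.5 + 27×171.5 + 24×175.5 + 18×179.5 + 15×183.5 + 14×187.5 = 25670
n = Σf = 148
Mean = 25670 / 148 = 173.4459

173.4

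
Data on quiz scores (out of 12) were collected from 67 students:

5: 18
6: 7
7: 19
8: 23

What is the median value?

7

Cumulative frequencies: 18, 25, 44, 67
n = 67, so the median is the value in position (n+1)/2 = 34.
Position 34 falls at value 7.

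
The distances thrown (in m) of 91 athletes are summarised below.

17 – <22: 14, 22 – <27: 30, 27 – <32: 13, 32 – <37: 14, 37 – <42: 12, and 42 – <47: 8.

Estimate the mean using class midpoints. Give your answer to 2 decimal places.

29.72

Midpoints: 19.5, 24.5, 29.5, 34.5, 39.5, 44.5
Σfm = 14×19.5 + 30×24.5 + 13×29.5 + 14×34.5 + 12×39.5 + 8×44.5 = 2704.5
n = Σf = 91
Mean = 2704.5 / 91 = 29.7198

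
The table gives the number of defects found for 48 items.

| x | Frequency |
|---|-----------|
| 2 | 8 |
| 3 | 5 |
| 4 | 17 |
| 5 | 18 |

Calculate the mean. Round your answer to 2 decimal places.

Values: 2, 3, 4, 5
Σfx = 8×2 + 5×3 + 17×4 + 18×5 = 189
n = Σf = 48
Mean = 189 / 48 = 3.9375

3.94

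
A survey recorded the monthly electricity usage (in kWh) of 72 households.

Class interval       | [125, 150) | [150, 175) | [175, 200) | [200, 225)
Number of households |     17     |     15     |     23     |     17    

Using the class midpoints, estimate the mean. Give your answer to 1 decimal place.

Midpoints: 137.5, 162.5, 187.5, 212.5
Σfm = 17×137.5 + 15×162.5 + 23×187.5 + 17×212.5 = 12700
n = Σf = 72
Mean = 12700 / 72 = 176.3889

176.4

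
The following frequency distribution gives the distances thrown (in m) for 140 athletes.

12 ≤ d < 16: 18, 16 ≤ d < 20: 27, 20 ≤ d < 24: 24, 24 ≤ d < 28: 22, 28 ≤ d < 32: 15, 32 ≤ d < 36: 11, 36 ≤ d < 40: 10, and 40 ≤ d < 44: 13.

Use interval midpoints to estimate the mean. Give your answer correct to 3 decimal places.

25.629

Midpoints: 14, 18, 22, 26, 30, 34, 38, 42
Σfm = 18×14 + 27×18 + 24×22 + 22×26 + 15×30 + 11×34 + 10×38 + 13×42 = 3588
n = Σf = 140
Mean = 3588 / 140 = 25.6286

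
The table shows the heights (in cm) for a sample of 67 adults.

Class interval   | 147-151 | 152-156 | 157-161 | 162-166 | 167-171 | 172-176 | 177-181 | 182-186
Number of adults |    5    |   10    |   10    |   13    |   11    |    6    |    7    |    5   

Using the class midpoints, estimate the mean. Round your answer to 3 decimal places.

165.418

Midpoints: 149, 154, 159, 164, 169, 174, 179, 184
Σfm = 5×149 + 10×154 + 10×159 + 13×164 + 11×169 + 6×174 + 7×179 + 5×184 = 11083
n = Σf = 67
Mean = 11083 / 67 = 165.4179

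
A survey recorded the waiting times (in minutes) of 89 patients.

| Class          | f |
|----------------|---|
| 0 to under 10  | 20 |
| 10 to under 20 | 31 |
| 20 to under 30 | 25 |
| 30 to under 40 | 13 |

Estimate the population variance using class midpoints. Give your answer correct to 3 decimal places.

Midpoints: 5, 15, 25, 35
n = 89, Σfm = 1645, mean = 18.4831
Σfm² = 39025
Σf(m − x̄)² = Σfm² − (Σfm)²/n = 39025 − 1645²/89 = 8620.2247
Population variance = 8620.2247 / 89 = 96.8565

96.856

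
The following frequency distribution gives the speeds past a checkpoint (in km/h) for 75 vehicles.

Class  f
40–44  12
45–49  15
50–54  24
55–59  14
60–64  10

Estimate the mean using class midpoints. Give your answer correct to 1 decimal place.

Midpoints: 42, 47, 52, 57, 62
Σfm = 12×42 + 15×47 + 24×52 + 14×57 + 10×62 = 3875
n = Σf = 75
Mean = 3875 / 75 = 51.6667

51.7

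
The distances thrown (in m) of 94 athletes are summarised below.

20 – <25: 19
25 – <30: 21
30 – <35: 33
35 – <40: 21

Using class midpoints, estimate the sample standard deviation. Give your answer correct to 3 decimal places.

Midpoints: 22.5, 27.5, 32.5, 37.5
n = 94, Σfm = 2865, mean = 30.4787
Σfm² = 89887.5
Σf(m − x̄)² = Σfm² − (Σfm)²/n = 89887.5 − 2865²/94 = 2565.9574
Sample variance = 2565.9574 / 93 = 27.5909
Standard deviation = √27.5909 = 5.2527

5.253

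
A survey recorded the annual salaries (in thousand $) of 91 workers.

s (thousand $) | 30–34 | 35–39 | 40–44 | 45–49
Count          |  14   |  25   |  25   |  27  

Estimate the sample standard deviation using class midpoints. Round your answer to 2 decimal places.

5.29

Midpoints: 32, 37, 42, 47
n = 91, Σfm = 3692, mean = 40.5714
Σfm² = 152304
Σf(m − x̄)² = Σfm² − (Σfm)²/n = 152304 − 3692²/91 = 2514.2857
Sample variance = 2514.2857 / 90 = 27.9365
Standard deviation = √27.9365 = 5.2855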